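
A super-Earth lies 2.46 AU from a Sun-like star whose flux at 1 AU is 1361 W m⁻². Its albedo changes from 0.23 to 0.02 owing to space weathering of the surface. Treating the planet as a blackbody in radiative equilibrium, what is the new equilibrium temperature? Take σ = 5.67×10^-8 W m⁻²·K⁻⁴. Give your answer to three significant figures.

177 kelvin

Irradiance scales as 1/d², so S = 1361 W m⁻² × (1/2.46)² = 224.9 W m⁻².
New equilibrium: T₂ = [(1−0.02)·224.9/(4σ)]^(1/4) = 176.6 K.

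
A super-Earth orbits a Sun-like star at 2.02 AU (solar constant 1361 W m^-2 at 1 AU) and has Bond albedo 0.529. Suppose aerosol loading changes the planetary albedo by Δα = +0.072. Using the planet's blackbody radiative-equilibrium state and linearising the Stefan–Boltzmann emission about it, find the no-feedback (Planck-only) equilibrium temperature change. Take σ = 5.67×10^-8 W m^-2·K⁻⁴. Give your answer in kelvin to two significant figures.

-6.2 K

Irradiance scales as 1/d², so S = 1361 W m^-2 × (1/2.02)² = 333.5 W m^-2.
The baseline emission temperature is T_e = 162.2 K.
The change in absorbed flux is Δ[S(1−α)/4] = −SΔα/4 = -6.004 W m^-2.
Linearising σT⁴ gives d(σT⁴)/dT = 4σT_e³ = 0.9684 W m^-2 per K.
ΔT₀ = ΔF/λ_P = -6.004/0.9684 = -6.20 K.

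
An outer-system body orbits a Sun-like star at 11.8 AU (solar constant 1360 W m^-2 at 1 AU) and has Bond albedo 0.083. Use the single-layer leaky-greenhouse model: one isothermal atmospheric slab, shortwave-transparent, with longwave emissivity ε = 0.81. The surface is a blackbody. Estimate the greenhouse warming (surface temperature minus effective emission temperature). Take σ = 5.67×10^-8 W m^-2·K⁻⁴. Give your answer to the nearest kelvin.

11 K

By the inverse-square law, S = 1360/11.8² = 9.767 W m^-2.
The planet radiates to space at T_e = [S(1−α)/(4σ)]^(1/4) = 79.27 K.
For a single slab of emissivity ε, T_s⁴ = 2T_e⁴/(2−ε); thus T_s = 79.27·(1.681)^(1/4) = 90.26 K.
T_s − T_e = 90.26 − 79.27 = 10.99 K.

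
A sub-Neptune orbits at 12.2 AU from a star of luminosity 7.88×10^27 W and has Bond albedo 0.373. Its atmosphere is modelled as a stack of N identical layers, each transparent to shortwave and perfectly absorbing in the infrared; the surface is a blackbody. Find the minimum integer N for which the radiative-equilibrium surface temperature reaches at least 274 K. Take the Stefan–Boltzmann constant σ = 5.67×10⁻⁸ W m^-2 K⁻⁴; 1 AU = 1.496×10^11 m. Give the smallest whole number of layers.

Orbital distance: d = 12.2 AU = 1.825×10^12 m.
Spreading L over a sphere of radius d: S = 7.88×10^27/(4π·1.83×10^12²) = 188.2 W m^-2.
OLR = S(1−α)/4 = 29.51 W m^-2; the top layer radiates at T_e = 151.0 K.
Since T_s⁴ = (N+1)T_e⁴, we need N ≥ (T_s/T_e)⁴ − 1 = 9.830.
Rounding up, N = 10.

10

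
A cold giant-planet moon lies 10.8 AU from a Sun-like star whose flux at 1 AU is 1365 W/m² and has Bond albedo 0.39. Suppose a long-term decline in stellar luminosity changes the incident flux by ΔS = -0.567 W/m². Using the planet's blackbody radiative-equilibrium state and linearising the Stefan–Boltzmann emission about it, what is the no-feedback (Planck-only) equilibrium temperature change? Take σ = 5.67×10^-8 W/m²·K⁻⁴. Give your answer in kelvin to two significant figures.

-0.91 K

By the inverse-square law, S = 1365/10.8² = 11.70 W/m².
Unperturbed T_e = [11.70·(1−0.39)/(4σ)]^¼ = 74.90 K.
Only a fraction (1−α) is absorbed and it's spread over 4πR², so ΔF = (1−α)ΔS/4 = -0.08647 W/m².
The Planck feedback parameter is 4σT_e³ = 0.09531 W/m²/K.
So ΔT₀ = -0.08647/0.09531 = -0.907 K.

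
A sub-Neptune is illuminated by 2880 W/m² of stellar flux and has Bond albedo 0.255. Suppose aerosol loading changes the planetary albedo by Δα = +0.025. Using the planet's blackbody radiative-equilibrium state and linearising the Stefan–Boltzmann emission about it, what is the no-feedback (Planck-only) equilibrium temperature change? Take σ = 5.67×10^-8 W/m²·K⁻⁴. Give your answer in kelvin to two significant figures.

-2.6 K

Reference equilibrium: T_e = [S(1−α)/(4σ)]^(1/4) = 311.9 K.
TOA radiative forcing: ΔF = −S·Δα/4 = −2880·(+0.025)/4 = -18.00 W/m².
The Planck feedback parameter is 4σT_e³ = 6.880 W/m²/K.
Hence the no-feedback warming is ΔF/(4σT_e³) = -2.62 K.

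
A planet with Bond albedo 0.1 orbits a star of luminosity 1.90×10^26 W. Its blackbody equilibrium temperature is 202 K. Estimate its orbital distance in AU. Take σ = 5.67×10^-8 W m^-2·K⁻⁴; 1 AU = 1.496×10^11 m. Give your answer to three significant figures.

Required flux: S = 4σT⁴/(1−α) = 419.6 W m^-2.
S = L/(4πd²) → d = √(L/4πS) = √(1.90×10^26/(4π·419.6)) = 1.898×10^11 m = 1.269 AU.

1.27 AU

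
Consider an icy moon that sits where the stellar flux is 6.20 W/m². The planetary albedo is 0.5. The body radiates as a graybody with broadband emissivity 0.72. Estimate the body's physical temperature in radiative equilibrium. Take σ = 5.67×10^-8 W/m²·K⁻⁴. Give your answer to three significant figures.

66.0 K

Averaging over the sphere, the absorbed flux is S(1−α)/4 = 0.7750 W/m².
Equating to εσT⁴ with ε = 0.72: T = (0.7750/0.72σ)^(1/4) = 66.01 K.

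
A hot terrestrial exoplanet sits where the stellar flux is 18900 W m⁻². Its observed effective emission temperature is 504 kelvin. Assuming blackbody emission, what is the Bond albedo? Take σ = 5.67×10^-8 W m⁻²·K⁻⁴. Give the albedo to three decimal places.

Rearranging the radiative balance, α = 1 − 4σT⁴/S.
σT⁴ = 3659 W m⁻², so 4σT⁴ = 14630 W m⁻².
Hence α = 1 − 14630/18900 = 0.2257.

0.226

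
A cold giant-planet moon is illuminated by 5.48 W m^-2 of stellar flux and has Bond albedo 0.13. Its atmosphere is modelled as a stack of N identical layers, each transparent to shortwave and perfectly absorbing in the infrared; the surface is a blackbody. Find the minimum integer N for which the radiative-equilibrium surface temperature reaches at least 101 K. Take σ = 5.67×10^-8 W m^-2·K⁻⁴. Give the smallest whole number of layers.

4

OLR = S(1−α)/4 = 1.192 W m^-2; the top layer radiates at T_e = 67.71 K.
Need (N+1)T_e⁴ ≥ T_s⁴, i.e. N+1 ≥ (101/67.71)⁴ = 4.950.
Rounding up, N = 4.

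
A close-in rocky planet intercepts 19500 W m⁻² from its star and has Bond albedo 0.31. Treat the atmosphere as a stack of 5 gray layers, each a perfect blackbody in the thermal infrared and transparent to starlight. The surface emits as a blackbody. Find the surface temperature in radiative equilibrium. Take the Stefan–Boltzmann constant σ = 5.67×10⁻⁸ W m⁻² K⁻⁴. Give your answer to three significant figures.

Top-of-atmosphere balance: σT_e⁴ = S(1−α)/4 = 3364 W m⁻² → T_e = 493.5 K.
For an N-layer opaque stack, T_s⁴ = (N+1)T_e⁴, hence T_s = (6)^(1/4)×493.5 K = 772.4 K.

772 kelvin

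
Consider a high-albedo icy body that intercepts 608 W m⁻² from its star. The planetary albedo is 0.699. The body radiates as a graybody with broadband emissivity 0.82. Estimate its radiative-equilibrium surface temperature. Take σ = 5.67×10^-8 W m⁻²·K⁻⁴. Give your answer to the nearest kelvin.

177 kelvin

Averaging over the sphere, the absorbed flux is S(1−α)/4 = 45.75 W m⁻².
Equating to εσT⁴ with ε = 0.82: T = (45.75/0.82σ)^(1/4) = 177.1 K.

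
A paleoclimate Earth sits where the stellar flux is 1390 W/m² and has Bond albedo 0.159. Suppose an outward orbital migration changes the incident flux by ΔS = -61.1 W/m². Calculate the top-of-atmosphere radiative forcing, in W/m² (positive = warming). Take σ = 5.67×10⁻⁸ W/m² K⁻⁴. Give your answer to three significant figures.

-12.8 W/m²

TOA radiative forcing: ΔF = (1−α)ΔS/4 = 0.841·(-61.1)/4 = -12.85 W/m².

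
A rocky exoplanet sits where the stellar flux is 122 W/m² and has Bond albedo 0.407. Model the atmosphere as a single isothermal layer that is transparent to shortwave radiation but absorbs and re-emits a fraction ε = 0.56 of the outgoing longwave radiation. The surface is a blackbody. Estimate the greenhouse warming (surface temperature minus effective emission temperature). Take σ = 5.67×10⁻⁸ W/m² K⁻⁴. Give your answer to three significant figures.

Effective emission temperature (TOA balance): σT_e⁴ = S(1−α)/4 = 18.09 W/m² → T_e = 133.6 K.
The surface balance (absorbed SW + ε·downward IR = σT_s⁴) with T_a⁴ = T_s⁴/2 reduces to T_s = T_e·[2/(2−ε)]^¼ = 145.1 K.
The atmosphere warms the surface by 11.44 K.

11.4 K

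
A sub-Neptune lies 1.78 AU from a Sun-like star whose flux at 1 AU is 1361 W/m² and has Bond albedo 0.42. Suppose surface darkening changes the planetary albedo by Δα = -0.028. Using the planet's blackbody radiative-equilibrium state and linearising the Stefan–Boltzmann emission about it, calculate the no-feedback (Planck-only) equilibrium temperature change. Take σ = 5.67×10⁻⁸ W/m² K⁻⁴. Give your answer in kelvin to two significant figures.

2.2 K

Irradiance scales as 1/d², so S = 1361 W/m² × (1/1.78)² = 429.6 W/m².
The baseline emission temperature is T_e = 182.1 K.
ΔF = −(S/4)Δα = −(429.6/4)×(-0.028) = 3.007 W/m².
Planck response: λ_P = 4σT_e³ = 4·5.67×10⁻⁸·(182.1)³ = 1.369 W/m²/K.
Hence the no-feedback warming is ΔF/(4σT_e³) = 2.20 K.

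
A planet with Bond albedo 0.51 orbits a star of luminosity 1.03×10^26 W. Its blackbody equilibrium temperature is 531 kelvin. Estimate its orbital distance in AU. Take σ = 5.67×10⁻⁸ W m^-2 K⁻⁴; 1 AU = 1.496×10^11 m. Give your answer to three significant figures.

0.0998 AU

Energy balance gives S = 4σT⁴/(1−α) = 36800 W m^-2.
From L = 4πd²S, d = √(1.03×10^26/(4π·36800)) = 1.492×10^10 m = 0.09976 AU.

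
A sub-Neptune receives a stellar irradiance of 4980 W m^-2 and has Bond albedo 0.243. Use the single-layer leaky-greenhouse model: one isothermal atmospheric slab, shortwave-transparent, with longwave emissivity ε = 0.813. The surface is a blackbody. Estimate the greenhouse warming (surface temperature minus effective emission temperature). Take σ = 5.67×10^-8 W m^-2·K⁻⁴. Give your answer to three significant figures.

50.0 K

At the top of the atmosphere, σT_e⁴ = S(1−α)/4 = 942.5 W m^-2, giving T_e = 359.1 K.
Surface balance with a leaky layer gives σT_s⁴ = σT_e⁴·2/(2−ε), so T_s = T_e·[2/(2−0.813)]^(1/4) = 409.1 K.
Greenhouse warming: T_s − T_e = 50.02 K.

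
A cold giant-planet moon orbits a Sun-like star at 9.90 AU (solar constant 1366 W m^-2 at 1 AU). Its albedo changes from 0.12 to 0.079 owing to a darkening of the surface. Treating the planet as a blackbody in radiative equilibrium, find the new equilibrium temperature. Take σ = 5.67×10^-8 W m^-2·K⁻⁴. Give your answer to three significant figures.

86.7 K

Flux at the orbit: S = 1366/(9.90)² = 13.94 W m^-2.
With the new albedo, S(1−α₂)/4 = 3.209 W m^-2, so T₂ = 86.74 K.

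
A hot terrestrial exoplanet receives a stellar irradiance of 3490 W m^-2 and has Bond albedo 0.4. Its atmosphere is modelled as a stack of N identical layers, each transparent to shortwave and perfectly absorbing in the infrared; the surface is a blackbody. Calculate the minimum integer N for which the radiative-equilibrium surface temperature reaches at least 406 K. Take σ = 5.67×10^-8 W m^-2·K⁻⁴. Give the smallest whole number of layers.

2

The effective emission temperature is T_e = [S(1−α)/(4σ)]^¼ = 310.0 K.
T_s = (N+1)^(1/4)·T_e ≥ 406 K requires N+1 ≥ (T_s/T_e)⁴ = (406/310.0)⁴ = 2.943.
The minimum whole number is N = 2.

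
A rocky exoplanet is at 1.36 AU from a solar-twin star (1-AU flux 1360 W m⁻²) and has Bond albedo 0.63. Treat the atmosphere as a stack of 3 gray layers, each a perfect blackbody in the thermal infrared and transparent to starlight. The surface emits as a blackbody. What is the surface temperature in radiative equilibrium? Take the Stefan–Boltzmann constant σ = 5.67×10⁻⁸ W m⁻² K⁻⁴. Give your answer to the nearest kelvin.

263 K

Irradiance scales as 1/d², so S = 1360 W m⁻² × (1/1.36)² = 735.3 W m⁻².
Top-of-atmosphere balance: σT_e⁴ = S(1−α)/4 = 68.01 W m⁻² → T_e = 186.1 K.
For an N-layer opaque stack, T_s⁴ = (N+1)T_e⁴, hence T_s = (4)^(1/4)×186.1 K = 263.2 K.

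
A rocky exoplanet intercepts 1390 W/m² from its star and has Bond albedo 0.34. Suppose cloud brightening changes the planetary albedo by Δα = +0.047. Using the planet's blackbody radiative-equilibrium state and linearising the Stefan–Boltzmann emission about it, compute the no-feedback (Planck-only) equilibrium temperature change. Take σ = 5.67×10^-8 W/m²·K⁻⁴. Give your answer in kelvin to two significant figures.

-4.5 K

The baseline emission temperature is T_e = 252.2 K.
ΔF = −(S/4)Δα = −(1390/4)×(+0.047) = -16.33 W/m².
Linearising σT⁴ gives d(σT⁴)/dT = 4σT_e³ = 3.638 W/m² per K.
So ΔT₀ = -16.33/3.638 = -4.49 K.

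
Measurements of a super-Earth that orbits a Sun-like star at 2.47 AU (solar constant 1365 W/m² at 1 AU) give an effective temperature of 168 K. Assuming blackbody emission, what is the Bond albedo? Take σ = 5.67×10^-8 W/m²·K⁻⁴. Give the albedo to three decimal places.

0.193

Irradiance scales as 1/d², so S = 1365 W/m² × (1/2.47)² = 223.7 W/m².
From σT⁴ = S(1−α)/4 we invert for α: 1−α = 4σT⁴/S.
σT⁴ = 45.17 W/m², so 4σT⁴ = 180.7 W/m².
1−α = 180.7/223.7 = 0.8075, so α = 0.1925.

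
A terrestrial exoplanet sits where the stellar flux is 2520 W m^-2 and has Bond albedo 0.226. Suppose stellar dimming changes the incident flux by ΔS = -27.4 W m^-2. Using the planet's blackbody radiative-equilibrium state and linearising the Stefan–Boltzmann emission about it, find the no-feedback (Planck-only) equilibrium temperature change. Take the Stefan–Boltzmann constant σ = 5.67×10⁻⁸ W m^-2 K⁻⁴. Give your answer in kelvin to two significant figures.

-0.83 K

The baseline emission temperature is T_e = 304.5 K.
ΔF = Δ[S(1−α)]/4 = (1−0.226)·-27.4/4 = -5.302 W m^-2.
The Planck feedback parameter is 4σT_e³ = 6.405 W m^-2/K.
ΔT₀ = ΔF/λ_P = -5.302/6.405 = -0.828 K.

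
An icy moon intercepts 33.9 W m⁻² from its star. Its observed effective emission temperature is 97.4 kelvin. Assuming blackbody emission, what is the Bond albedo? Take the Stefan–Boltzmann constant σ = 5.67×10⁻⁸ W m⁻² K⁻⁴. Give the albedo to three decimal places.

0.398

Rearranging the radiative balance, α = 1 − 4σT⁴/S.
4σT⁴ = 4·5.67×10⁻⁸·(97.4)⁴ = 20.41 W m⁻².
1−α = 20.41/33.90 = 0.6021, so α = 0.3979.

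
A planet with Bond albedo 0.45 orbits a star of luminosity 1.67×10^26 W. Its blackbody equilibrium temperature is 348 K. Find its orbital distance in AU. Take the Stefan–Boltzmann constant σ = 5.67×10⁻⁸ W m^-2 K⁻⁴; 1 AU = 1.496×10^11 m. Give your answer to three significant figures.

0.313 AU

Energy balance gives S = 4σT⁴/(1−α) = 6048 W m^-2.
S = L/(4πd²) → d = √(L/4πS) = √(1.67×10^26/(4π·6048)) = 4.688×10^10 m = 0.3133 AU.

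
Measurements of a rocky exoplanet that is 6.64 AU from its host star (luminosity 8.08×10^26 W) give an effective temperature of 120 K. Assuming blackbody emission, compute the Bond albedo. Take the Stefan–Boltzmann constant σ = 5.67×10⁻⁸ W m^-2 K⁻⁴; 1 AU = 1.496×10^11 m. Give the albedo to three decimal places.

0.278

d = 6.64 × 1.496×10^11 m = 9.933×10^11 m.
Spreading L over a sphere of radius d: S = 8.08×10^26/(4π·9.93×10^11²) = 65.16 W m^-2.
Energy balance: S(1−α)/4 = σT⁴, so 1−α = 4σT⁴/S.
4σT⁴ = 4·5.67×10⁻⁸·(120)⁴ = 47.03 W m^-2.
Hence α = 1 − 47.03/65.16 = 0.2783.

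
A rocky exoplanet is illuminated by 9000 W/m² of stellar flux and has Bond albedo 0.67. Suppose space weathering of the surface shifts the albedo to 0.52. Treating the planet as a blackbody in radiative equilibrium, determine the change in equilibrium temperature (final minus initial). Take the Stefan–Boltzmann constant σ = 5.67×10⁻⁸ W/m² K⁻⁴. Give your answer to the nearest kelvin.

Initial: T₁ = [S(1−0.67)/(4σ)]^(1/4) = 338.3 K.
After:  T₂ = [9000·0.48/(4σ)]^(1/4) = 371.5 K.
ΔT = T₂ − T₁ = 33.22 K.

33 kelvin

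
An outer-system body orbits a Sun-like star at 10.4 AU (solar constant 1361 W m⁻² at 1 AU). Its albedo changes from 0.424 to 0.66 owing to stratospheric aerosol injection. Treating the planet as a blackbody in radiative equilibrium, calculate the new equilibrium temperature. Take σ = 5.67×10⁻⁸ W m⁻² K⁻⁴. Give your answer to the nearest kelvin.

Flux at the orbit: S = 1361/(10.4)² = 12.58 W m⁻².
New equilibrium: T₂ = [(1−0.66)·12.58/(4σ)]^(1/4) = 65.90 K.

66 K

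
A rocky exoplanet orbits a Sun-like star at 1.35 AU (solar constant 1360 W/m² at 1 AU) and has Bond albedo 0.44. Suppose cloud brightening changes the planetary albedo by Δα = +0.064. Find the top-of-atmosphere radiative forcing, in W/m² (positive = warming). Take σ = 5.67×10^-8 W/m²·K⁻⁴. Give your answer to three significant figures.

-11.9 W/m²

Irradiance scales as 1/d², so S = 1360 W/m² × (1/1.35)² = 746.2 W/m².
ΔF = −(S/4)Δα = −(746.2/4)×(+0.064) = -11.94 W/m².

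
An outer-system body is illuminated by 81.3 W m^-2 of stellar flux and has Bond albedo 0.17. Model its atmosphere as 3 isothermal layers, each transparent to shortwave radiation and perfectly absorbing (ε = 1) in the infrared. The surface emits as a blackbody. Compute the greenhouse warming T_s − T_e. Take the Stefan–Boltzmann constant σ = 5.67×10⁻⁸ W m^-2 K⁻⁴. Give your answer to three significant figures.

Top-of-atmosphere balance: σT_e⁴ = S(1−α)/4 = 16.87 W m^-2 → T_e = 131.3 K.
Surface: T_s = (4)^¼·T_e = 185.7 K.
So the greenhouse effect raises the surface by 185.7 − 131.3 = 54.40 K.

54.4 K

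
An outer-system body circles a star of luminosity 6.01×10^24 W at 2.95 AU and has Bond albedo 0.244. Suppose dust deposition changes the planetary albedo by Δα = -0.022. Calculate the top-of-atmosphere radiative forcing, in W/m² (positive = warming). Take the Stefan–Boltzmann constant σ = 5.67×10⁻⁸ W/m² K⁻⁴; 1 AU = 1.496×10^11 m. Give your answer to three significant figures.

0.0135 W/m²

d = 2.95 × 1.496×10^11 m = 4.413×10^11 m.
Flux at the orbit: S = L/(4πd²) = 6.01×10^24/(4π·(4.41×10^11)²) = 2.456 W/m².
TOA radiative forcing: ΔF = −S·Δα/4 = −2.456·(-0.022)/4 = 0.01351 W/m².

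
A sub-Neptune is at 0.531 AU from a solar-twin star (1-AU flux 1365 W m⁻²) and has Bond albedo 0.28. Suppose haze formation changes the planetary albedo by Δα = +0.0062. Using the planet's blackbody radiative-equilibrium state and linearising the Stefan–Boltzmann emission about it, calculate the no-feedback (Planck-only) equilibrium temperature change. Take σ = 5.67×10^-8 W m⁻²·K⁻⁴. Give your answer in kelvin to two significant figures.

By the inverse-square law, S = 1365/0.531² = 4841 W m⁻².
Reference equilibrium: T_e = [S(1−α)/(4σ)]^(1/4) = 352.1 K.
TOA radiative forcing: ΔF = −S·Δα/4 = −4841·(+0.0062)/4 = -7.504 W m⁻².
Planck response: λ_P = 4σT_e³ = 4·5.67×10⁻⁸·(352.1)³ = 9.900 W m⁻²/K.
ΔT₀ = ΔF/λ_P = -7.504/9.900 = -0.758 K.

-0.76 K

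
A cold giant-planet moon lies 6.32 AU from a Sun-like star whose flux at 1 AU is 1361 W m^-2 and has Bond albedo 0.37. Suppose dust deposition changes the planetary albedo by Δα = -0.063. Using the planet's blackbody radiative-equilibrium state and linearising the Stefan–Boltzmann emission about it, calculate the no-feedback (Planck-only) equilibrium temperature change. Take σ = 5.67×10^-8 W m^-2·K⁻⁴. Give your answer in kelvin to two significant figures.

2.5 K

By the inverse-square law, S = 1361/6.32² = 34.07 W m^-2.
Unperturbed T_e = [34.07·(1−0.37)/(4σ)]^¼ = 98.63 K.
The change in absorbed flux is Δ[S(1−α)/4] = −SΔα/4 = 0.5367 W m^-2.
Planck response: λ_P = 4σT_e³ = 4·5.67×10⁻⁸·(98.63)³ = 0.2176 W m^-2/K.
ΔT₀ = ΔF/λ_P = 0.5367/0.2176 = 2.47 K.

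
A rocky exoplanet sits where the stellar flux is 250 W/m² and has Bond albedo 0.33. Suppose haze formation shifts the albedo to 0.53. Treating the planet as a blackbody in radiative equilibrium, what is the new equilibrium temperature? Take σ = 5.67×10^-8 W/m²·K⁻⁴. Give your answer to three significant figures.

With the new albedo, S(1−α₂)/4 = 29.38 W/m², so T₂ = 150.9 K.

151 kelvin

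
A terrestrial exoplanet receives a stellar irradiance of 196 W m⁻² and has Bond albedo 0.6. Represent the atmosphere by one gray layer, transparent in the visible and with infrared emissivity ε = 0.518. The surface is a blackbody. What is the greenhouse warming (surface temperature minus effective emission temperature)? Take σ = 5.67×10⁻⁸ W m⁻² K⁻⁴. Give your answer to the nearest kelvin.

11 K

The planet radiates to space at T_e = [S(1−α)/(4σ)]^(1/4) = 136.4 K.
The surface balance (absorbed SW + ε·downward IR = σT_s⁴) with T_a⁴ = T_s⁴/2 reduces to T_s = T_e·[2/(2−ε)]^¼ = 147.0 K.
T_s − T_e = 147.0 − 136.4 = 10.61 K.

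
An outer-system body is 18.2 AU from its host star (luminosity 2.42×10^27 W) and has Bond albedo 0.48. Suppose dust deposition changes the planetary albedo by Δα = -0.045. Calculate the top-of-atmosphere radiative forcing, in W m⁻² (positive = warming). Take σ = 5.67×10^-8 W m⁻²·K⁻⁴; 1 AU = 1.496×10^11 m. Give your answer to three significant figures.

0.292 W m⁻²

Orbital distance: d = 18.2 AU = 2.723×10^12 m.
Flux at the orbit: S = L/(4πd²) = 2.42×10^27/(4π·(2.72×10^12)²) = 25.98 W m⁻².
TOA radiative forcing: ΔF = −S·Δα/4 = −25.98·(-0.045)/4 = 0.2922 W m⁻².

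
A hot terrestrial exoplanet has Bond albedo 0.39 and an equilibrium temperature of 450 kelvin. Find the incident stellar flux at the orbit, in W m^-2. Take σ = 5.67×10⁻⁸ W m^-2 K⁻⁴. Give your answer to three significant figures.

15200 W m^-2

Invert the energy balance for S: S = 4σT⁴/(1−α).
σT⁴ = 5.67×10⁻⁸·(450)⁴ = 2325 W m^-2.
S = 4·2325/0.61 = 15250 W m^-2.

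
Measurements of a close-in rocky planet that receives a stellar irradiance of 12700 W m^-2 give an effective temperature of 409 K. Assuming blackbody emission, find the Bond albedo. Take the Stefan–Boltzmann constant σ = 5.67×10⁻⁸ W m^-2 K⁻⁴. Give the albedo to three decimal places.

0.500

Rearranging the radiative balance, α = 1 − 4σT⁴/S.
σT⁴ = 1587 W m^-2, so 4σT⁴ = 6347 W m^-2.
Hence α = 1 − 6347/12700 = 0.5003.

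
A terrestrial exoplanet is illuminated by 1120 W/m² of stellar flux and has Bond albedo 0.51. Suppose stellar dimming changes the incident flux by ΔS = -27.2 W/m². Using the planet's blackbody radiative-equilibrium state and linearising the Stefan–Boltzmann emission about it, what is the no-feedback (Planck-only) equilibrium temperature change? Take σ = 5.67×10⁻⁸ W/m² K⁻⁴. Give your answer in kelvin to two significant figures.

Unperturbed T_e = [1120·(1−0.51)/(4σ)]^¼ = 221.8 K.
TOA radiative forcing: ΔF = (1−α)ΔS/4 = 0.49·(-27.2)/4 = -3.332 W/m².
Planck response: λ_P = 4σT_e³ = 4·5.67×10⁻⁸·(221.8)³ = 2.474 W/m²/K.
Hence the no-feedback warming is ΔF/(4σT_e³) = -1.35 K.

-1.3 K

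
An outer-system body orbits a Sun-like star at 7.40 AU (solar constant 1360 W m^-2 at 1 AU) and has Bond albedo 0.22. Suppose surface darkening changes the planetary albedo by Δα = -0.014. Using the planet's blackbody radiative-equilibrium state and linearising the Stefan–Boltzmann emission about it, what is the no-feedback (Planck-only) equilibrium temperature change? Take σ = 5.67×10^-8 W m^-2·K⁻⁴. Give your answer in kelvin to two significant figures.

By the inverse-square law, S = 1360/7.40² = 24.84 W m^-2.
The baseline emission temperature is T_e = 96.14 K.
TOA radiative forcing: ΔF = −S·Δα/4 = −24.84·(-0.014)/4 = 0.08692 W m^-2.
Linearising σT⁴ gives d(σT⁴)/dT = 4σT_e³ = 0.2015 W m^-2 per K.
Hence the no-feedback warming is ΔF/(4σT_e³) = 0.431 K.

0.43 K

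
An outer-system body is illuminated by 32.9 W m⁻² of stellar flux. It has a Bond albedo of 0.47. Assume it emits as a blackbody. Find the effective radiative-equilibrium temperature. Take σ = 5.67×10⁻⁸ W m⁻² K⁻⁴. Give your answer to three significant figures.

Averaging over the sphere, the absorbed flux is S(1−α)/4 = 4.359 W m⁻².
In equilibrium σT⁴ equals this, so T = 93.64 K.

93.6 K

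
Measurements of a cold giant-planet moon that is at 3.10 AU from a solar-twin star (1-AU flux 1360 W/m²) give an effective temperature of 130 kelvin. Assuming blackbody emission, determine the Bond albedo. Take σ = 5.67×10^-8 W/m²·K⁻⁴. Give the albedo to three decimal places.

By the inverse-square law, S = 1360/3.10² = 141.5 W/m².
Energy balance: S(1−α)/4 = σT⁴, so 1−α = 4σT⁴/S.
4σT⁴ = 4·5.67×10⁻⁸·(130)⁴ = 64.78 W/m².
Hence α = 1 − 64.78/141.5 = 0.5423.

0.542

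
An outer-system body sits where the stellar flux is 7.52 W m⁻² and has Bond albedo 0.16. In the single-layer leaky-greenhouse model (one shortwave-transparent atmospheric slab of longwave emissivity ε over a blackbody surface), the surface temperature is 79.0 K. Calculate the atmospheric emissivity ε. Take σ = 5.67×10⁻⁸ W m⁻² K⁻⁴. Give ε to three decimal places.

0.570

Effective temperature: T_e = [S(1−α)/(4σ)]^(1/4) = 72.65 K.
Inverting T_s⁴ = 2T_e⁴/(2−ε): (T_e/T_s)⁴ = 0.7151, so ε = 2(1 − 0.7151) = 0.5699.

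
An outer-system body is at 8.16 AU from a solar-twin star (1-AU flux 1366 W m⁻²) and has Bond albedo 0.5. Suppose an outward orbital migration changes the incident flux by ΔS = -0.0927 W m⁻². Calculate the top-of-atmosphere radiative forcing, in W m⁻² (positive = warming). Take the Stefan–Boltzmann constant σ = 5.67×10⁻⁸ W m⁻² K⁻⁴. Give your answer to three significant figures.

-0.0116 W m⁻²

Flux at the orbit: S = 1366/(8.16)² = 20.51 W m⁻².
TOA radiative forcing: ΔF = (1−α)ΔS/4 = 0.5·(-0.0927)/4 = -0.01159 W m⁻².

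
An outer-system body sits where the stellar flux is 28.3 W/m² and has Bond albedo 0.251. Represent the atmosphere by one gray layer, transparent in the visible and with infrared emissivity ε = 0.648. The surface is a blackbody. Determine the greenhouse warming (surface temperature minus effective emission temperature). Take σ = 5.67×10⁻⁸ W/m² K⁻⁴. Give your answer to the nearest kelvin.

10 K

Effective emission temperature (TOA balance): σT_e⁴ = S(1−α)/4 = 5.299 W/m² → T_e = 98.32 K.
The surface balance (absorbed SW + ε·downward IR = σT_s⁴) with T_a⁴ = T_s⁴/2 reduces to T_s = T_e·[2/(2−ε)]^¼ = 108.4 K.
Greenhouse warming: T_s − T_e = 10.11 K.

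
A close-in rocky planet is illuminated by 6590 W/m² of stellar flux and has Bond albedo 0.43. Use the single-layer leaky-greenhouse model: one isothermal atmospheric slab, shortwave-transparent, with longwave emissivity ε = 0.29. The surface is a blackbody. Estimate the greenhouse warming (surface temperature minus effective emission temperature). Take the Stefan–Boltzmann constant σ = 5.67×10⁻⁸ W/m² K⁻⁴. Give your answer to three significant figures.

14.3 K

At the top of the atmosphere, σT_e⁴ = S(1−α)/4 = 939.1 W/m², giving T_e = 358.7 K.
The surface balance (absorbed SW + ε·downward IR = σT_s⁴) with T_a⁴ = T_s⁴/2 reduces to T_s = T_e·[2/(2−ε)]^¼ = 373.1 K.
T_s − T_e = 373.1 − 358.7 = 14.33 K.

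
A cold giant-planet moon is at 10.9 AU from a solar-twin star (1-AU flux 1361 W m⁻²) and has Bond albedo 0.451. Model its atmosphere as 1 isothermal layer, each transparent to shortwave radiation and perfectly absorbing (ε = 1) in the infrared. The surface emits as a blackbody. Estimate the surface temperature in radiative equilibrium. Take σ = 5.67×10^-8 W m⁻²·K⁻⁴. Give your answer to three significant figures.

Flux at the orbit: S = 1361/(10.9)² = 11.46 W m⁻².
The effective emission temperature is T_e = [S(1−α)/(4σ)]^¼ = 72.57 K.
Layer-by-layer balance gives σT_s⁴ = (N+1)σT_e⁴, so T_s = 2^¼·72.57 = 86.30 K.

86.3 kelvin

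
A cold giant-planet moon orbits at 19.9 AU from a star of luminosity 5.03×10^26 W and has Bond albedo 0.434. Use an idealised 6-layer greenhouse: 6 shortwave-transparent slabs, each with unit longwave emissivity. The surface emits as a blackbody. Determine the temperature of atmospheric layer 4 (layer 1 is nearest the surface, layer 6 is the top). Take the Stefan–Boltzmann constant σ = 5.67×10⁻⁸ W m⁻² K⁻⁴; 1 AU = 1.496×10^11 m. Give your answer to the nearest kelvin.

Orbital distance: d = 19.9 AU = 2.977×10^12 m.
S = L/(4πd²) = 4.516 W m⁻².
Top-of-atmosphere balance: σT_e⁴ = S(1−α)/4 = 0.6391 W m⁻² → T_e = 57.94 K.
Each opaque layer satisfies 2T_j⁴ = T_{j−1}⁴ + T_{j+1}⁴, giving T_k⁴ = (N+1−k)T_e⁴.
With k = 4: T_4 = (6+1−4)^¼·57.94 K = 76.26 K.

76 K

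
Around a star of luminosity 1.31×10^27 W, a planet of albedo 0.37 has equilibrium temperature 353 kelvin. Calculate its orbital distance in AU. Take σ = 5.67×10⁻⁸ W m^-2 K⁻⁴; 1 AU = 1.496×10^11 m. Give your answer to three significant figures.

0.913 AU

Energy balance gives S = 4σT⁴/(1−α) = 5590 W m^-2.
S = L/(4πd²) → d = √(L/4πS) = √(1.31×10^27/(4π·5590)) = 1.366×10^11 m = 0.9128 AU.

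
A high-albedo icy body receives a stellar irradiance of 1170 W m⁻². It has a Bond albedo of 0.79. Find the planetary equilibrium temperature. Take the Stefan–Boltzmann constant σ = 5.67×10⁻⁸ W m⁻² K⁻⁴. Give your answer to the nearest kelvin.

Absorbed flux (global mean): S(1−α)/4 = 1170·0.21/4 = 61.42 W m⁻².
In equilibrium σT⁴ equals this, so T = 181.4 K.

181 K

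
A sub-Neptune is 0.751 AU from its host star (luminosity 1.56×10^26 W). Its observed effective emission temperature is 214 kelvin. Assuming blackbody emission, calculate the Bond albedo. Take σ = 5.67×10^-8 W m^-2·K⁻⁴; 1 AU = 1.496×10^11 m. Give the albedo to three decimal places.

d = 0.751 × 1.496×10^11 m = 1.123×10^11 m.
S = L/(4πd²) = 983.5 W m^-2.
Energy balance: S(1−α)/4 = σT⁴, so 1−α = 4σT⁴/S.
4σT⁴ = 4·5.67×10⁻⁸·(214)⁴ = 475.7 W m^-2.
1−α = 475.7/983.5 = 0.4836, so α = 0.5164.

0.516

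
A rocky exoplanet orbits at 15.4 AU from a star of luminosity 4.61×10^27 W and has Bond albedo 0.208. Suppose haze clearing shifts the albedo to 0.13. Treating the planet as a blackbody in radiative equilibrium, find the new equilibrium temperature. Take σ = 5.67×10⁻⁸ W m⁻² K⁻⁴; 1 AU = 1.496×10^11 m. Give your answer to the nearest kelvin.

Orbital distance: d = 15.4 AU = 2.304×10^12 m.
Flux at the orbit: S = L/(4πd²) = 4.61×10^27/(4π·(2.30×10^12)²) = 69.12 W m⁻².
New equilibrium: T₂ = [(1−0.13)·69.12/(4σ)]^(1/4) = 127.6 K.

128 K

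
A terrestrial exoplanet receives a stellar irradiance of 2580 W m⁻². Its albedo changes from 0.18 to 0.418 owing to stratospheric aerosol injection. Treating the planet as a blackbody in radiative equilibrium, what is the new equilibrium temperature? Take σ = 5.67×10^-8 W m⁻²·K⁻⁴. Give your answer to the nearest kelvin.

285 K

T₂ = [S(1−α₂)/(4σ)]^(1/4) = [2580·0.582/(4σ)]^(1/4) = 285.2 K.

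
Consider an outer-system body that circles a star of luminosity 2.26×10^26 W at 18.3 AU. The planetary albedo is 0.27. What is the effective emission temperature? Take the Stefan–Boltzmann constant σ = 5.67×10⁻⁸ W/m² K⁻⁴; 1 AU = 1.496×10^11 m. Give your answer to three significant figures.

52.7 K

d = 18.3 × 1.496×10^11 m = 2.738×10^12 m.
Flux at the orbit: S = L/(4πd²) = 2.26×10^26/(4π·(2.74×10^12)²) = 2.400 W/m².
Averaging over the sphere, the absorbed flux is S(1−α)/4 = 0.4379 W/m².
Set σT⁴ = 0.4379 → T = (0.4379/σ)^(1/4) = 52.72 K.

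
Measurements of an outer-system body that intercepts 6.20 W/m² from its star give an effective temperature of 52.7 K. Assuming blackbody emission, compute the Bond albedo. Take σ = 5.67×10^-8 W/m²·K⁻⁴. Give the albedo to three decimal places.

0.718

Energy balance: S(1−α)/4 = σT⁴, so 1−α = 4σT⁴/S.
4σT⁴ = 4·5.67×10⁻⁸·(52.7)⁴ = 1.749 W/m².
Hence α = 1 − 1.749/6.200 = 0.7178.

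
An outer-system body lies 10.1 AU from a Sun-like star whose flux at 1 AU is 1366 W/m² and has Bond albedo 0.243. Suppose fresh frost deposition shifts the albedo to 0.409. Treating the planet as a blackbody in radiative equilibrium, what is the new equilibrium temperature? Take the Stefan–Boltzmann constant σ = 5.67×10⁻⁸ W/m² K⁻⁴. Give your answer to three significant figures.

76.9 K

Flux at the orbit: S = 1366/(10.1)² = 13.39 W/m².
With the new albedo, S(1−α₂)/4 = 1.978 W/m², so T₂ = 76.86 K.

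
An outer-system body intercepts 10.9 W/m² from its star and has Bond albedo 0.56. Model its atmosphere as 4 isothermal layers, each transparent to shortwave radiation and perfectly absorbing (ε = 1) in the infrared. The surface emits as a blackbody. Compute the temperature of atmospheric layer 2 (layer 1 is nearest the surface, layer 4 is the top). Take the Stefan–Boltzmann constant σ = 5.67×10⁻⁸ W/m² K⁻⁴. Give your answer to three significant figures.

89.2 kelvin

Top-of-atmosphere balance: σT_e⁴ = S(1−α)/4 = 1.199 W/m² → T_e = 67.81 K.
Each opaque layer satisfies 2T_j⁴ = T_{j−1}⁴ + T_{j+1}⁴, giving T_k⁴ = (N+1−k)T_e⁴.
T_2 = (3)^(1/4)·67.81 = 89.25 K.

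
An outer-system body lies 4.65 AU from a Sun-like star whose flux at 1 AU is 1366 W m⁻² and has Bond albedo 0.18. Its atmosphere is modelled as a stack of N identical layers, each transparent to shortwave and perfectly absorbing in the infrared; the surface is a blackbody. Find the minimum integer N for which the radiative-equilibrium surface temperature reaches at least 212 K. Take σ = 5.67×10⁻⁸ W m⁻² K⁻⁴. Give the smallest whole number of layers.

By the inverse-square law, S = 1366/4.65² = 63.17 W m⁻².
OLR = S(1−α)/4 = 12.95 W m⁻²; the top layer radiates at T_e = 122.9 K.
T_s = (N+1)^(1/4)·T_e ≥ 212 K requires N+1 ≥ (T_s/T_e)⁴ = (212/122.9)⁴ = 8.844.
Rounding up, N = 8.

8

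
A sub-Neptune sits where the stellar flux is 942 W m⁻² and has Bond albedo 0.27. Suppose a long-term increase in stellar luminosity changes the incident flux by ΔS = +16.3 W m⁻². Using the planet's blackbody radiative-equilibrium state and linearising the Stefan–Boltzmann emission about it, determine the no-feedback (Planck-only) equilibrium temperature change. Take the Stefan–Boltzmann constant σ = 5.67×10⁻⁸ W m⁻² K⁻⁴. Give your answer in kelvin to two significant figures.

1.0 kelvin

The baseline emission temperature is T_e = 234.7 K.
TOA radiative forcing: ΔF = (1−α)ΔS/4 = 0.73·(+16.3)/4 = 2.975 W m⁻².
Linearising σT⁴ gives d(σT⁴)/dT = 4σT_e³ = 2.930 W m⁻² per K.
So ΔT₀ = 2.975/2.930 = 1.02 K.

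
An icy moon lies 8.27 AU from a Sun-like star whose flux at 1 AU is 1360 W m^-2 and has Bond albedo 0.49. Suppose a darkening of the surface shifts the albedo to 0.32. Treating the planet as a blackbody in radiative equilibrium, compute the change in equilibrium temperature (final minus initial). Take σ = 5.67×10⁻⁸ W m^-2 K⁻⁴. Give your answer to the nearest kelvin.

6 kelvin

Flux at the orbit: S = 1360/(8.27)² = 19.89 W m^-2.
With α = 0.49, T₁ = 81.77 K.
Final:   T₂ = [S(1−0.32)/(4σ)]^(1/4) = 87.87 K.
ΔT = T₂ − T₁ = 6.098 K.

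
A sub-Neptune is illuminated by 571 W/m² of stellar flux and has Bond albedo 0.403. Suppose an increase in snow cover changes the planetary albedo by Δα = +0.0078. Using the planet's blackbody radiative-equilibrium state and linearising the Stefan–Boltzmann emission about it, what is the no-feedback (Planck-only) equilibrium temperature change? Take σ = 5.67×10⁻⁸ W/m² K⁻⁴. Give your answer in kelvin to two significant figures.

Reference equilibrium: T_e = [S(1−α)/(4σ)]^(1/4) = 196.9 K.
ΔF = −(S/4)Δα = −(571.0/4)×(+0.0078) = -1.113 W/m².
Planck response: λ_P = 4σT_e³ = 4·5.67×10⁻⁸·(196.9)³ = 1.731 W/m²/K.
Hence the no-feedback warming is ΔF/(4σT_e³) = -0.643 K.

-0.64 kelvin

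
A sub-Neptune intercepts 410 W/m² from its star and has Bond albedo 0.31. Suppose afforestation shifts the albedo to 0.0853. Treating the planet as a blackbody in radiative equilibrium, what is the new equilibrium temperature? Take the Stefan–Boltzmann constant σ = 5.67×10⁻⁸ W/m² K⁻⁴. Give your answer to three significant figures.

202 kelvin

With the new albedo, S(1−α₂)/4 = 93.76 W/m², so T₂ = 201.7 K.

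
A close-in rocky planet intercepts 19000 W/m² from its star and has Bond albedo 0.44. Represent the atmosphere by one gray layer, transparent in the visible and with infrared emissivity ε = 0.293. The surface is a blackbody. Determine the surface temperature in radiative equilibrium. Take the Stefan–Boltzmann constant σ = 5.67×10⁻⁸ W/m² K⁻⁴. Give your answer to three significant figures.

Effective emission temperature (TOA balance): σT_e⁴ = S(1−α)/4 = 2660 W/m² → T_e = 465.4 K.
The surface balance (absorbed SW + ε·downward IR = σT_s⁴) with T_a⁴ = T_s⁴/2 reduces to T_s = T_e·[2/(2−ε)]^¼ = 484.2 K.

484 K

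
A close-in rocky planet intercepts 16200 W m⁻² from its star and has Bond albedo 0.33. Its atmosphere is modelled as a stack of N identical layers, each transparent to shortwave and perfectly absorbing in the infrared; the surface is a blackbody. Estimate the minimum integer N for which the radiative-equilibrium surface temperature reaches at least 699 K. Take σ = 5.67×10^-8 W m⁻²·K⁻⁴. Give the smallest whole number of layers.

4

OLR = S(1−α)/4 = 2713 W m⁻²; the top layer radiates at T_e = 467.7 K.
Need (N+1)T_e⁴ ≥ T_s⁴, i.e. N+1 ≥ (699/467.7)⁴ = 4.988.
Rounding up, N = 4.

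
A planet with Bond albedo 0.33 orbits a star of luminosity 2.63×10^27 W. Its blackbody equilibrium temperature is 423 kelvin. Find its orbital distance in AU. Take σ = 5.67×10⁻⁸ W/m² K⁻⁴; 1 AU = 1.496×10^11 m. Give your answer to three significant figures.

The flux needed for this T is 4σT⁴/(1−0.33) = 10840 W/m².
Then d = [L/(4πS)]^(1/2) = 1.390×10^11 m, i.e. 0.9289 AU.

0.929 AU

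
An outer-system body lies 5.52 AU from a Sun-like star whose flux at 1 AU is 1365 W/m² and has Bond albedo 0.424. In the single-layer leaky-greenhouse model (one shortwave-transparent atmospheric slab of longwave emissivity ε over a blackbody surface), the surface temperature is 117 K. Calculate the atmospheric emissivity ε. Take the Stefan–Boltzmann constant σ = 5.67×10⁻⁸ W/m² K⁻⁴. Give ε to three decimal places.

0.786

Flux at the orbit: S = 1365/(5.52)² = 44.80 W/m².
TOA balance gives T_e = 103.3 K.
T_s⁴ = T_e⁴·2/(2−ε) → ε = 2 − 2(T_e/T_s)⁴ = 2 − 2·(103.3/117)⁴ = 0.7857.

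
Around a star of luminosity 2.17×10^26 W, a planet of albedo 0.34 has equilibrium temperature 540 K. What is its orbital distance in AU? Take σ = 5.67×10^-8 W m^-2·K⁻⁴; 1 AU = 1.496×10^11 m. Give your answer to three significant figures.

0.163 AU

Required flux: S = 4σT⁴/(1−α) = 29220 W m^-2.
Then d = [L/(4πS)]^(1/2) = 2.431×10^10 m, i.e. 0.1625 AU.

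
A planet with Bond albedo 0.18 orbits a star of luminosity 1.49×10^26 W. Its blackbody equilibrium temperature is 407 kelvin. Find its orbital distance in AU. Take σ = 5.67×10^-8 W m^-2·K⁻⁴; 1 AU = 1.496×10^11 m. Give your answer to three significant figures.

Required flux: S = 4σT⁴/(1−α) = 7589 W m^-2.
S = L/(4πd²) → d = √(L/4πS) = √(1.49×10^26/(4π·7589)) = 3.953×10^10 m = 0.2642 AU.

0.264 AU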